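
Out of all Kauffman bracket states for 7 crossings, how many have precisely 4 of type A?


We choose which 4 of 7 crossings get A-smoothings.
C(7, 4) = 7! / (4! * 3!)
= 35

35


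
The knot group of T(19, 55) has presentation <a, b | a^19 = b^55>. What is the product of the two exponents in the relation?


The relation is a^19 = b^55.
Product of exponents = 19 * 55
= 1045

1045


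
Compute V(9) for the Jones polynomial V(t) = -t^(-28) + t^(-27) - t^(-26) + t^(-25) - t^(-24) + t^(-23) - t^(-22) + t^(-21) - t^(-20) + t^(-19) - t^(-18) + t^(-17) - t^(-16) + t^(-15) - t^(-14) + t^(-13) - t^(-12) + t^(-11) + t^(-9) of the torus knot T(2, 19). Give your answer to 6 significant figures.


Substituting t = 9 into V(t) = -t^(-28) + t^(-27) - t^(-26) + t^(-25) - t^(-24) + t^(-23) - t^(-22) + t^(-21) - t^(-20) + t^(-19) - t^(-18) + t^(-17) - t^(-16) + t^(-15) - t^(-14) + t^(-13) - t^(-12) + t^(-11) + t^(-9):
  (-)t^(-28) = -1.91078e-27
  (+)t^(-27) = 1.7197e-26
  (-)t^(-26) = -1.54773e-25
  (+)t^(-25) = 1.39296e-24
  (-)t^(-24) = -1.25366e-23
  (+)t^(-23) = 1.12829e-22
  (-)t^(-22) = -1.01546e-21
  (+)t^(-21) = 9.13918e-21
  (-)t^(-20) = -8.22526e-20
  (+)t^(-19) = 7.40274e-19
  (-)t^(-18) = -6.66246e-18
  (+)t^(-17) = 5.99622e-17
  (-)t^(-16) = -5.3966e-16
  (+)t^(-15) = 4.85694e-15
  (-)t^(-14) = -4.37124e-14
  (+)t^(-13) = 3.93412e-13
  (-)t^(-12) = -3.54071e-12
  (+)t^(-11) = 3.18664e-11
  (+)t^(-9) = 2.58117e-09
Sum = (-1.91078e-27) + (1.7197e-26) + (-1.54773e-25) + (1.39296e-24) + (-1.25366e-23) + (1.12829e-22) + (-1.01546e-21) + (9.13918e-21) + (-8.22526e-20) + (7.40274e-19) + (-6.66246e-18) + (5.99622e-17) + (-5.3966e-16) + (4.85694e-15) + (-4.37124e-14) + (3.93412e-13) + (-3.54071e-12) + (3.18664e-11) + (2.58117e-09)
= 2.609854512e-09
Rounded to 6 significant figures: 2.60985e-09

2.60985e-09


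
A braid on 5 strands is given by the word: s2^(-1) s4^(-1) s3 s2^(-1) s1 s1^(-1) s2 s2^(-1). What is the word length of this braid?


The word length counts the number of generators (including inverses).
Listing each generator: s2^(-1), s4^(-1), s3, s2^(-1), s1, s1^(-1), s2, s2^(-1)
There are 8 generators in this braid word.

8


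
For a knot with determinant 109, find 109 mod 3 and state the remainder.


Step 1: A knot is p-colorable if and only if p divides its determinant.
Step 2: Compute 109 mod 3.
109 = 36 * 3 + 1
Step 3: 109 mod 3 = 1
Step 4: The knot is 3-colorable: no

1


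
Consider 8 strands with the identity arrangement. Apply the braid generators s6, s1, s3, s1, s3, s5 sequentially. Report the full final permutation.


Starting with identity [1, 2, 3, 4, 5, 6, 7, 8].
Apply generators in sequence:
  After s6: [1, 2, 3, 4, 5, 7, 6, 8]
  After s1: [2, 1, 3, 4, 5, 7, 6, 8]
  After s3: [2, 1, 4, 3, 5, 7, 6, 8]
  After s1: [1, 2, 4, 3, 5, 7, 6, 8]
  After s3: [1, 2, 3, 4, 5, 7, 6, 8]
  After s5: [1, 2, 3, 4, 7, 5, 6, 8]
Final permutation: [1, 2, 3, 4, 7, 5, 6, 8]

[1, 2, 3, 4, 7, 5, 6, 8]


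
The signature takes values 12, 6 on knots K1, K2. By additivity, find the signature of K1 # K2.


The signature is additive under connected sum.
signature(K1 # K2) = (12) + (6)
= 18

18


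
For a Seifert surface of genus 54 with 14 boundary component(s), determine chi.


chi = 2 - 2g - b
= 2 - 2*54 - 14
= 2 - 108 - 14 = -120

-120


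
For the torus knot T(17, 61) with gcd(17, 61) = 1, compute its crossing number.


For a torus knot T(p, q) with gcd(p,q)=1,
the crossing number is min(p*(q-1), q*(p-1)).
p*(q-1) = 17*60 = 1020
q*(p-1) = 61*16 = 976
min(1020, 976) = 976

976


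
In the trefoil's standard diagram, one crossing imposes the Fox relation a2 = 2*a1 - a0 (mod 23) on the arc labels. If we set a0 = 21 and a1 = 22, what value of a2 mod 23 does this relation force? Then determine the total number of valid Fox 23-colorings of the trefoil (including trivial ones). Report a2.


Step 1: Apply the given crossing relation 2*a1 - a0 - a2 = 0 (mod 23).
  a2 = 2*a1 - a0 mod 23
  a2 = 2*22 - 21 mod 23
  a2 = 44 - 21 mod 23
  a2 = 23 mod 23 = 0
Step 2: The trefoil has determinant 3.
  Number of Fox p-colorings (p prime) is p^2 if p = 3, else p.
  Since 23 does not divide 3, only trivial (constant) colorings exist.
  (So the trial a0 = 21, a1 = 22 with a0 != a1 does NOT extend to a valid coloring of the whole trefoil: the other two crossing relations require 3*(a1 - a0) = 0 (mod 23), which fails.)
  Total colorings = 23
Step 3: a2 = 0, total Fox 23-colorings = 23

0


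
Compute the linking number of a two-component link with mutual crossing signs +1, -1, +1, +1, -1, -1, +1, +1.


Step 1: Count positive crossings: 5
Step 2: Count negative crossings: 3
Step 3: Sum of signs = 5 - 3 = 2
Step 4: Linking number = sum/2 = 2/2 = 1

1


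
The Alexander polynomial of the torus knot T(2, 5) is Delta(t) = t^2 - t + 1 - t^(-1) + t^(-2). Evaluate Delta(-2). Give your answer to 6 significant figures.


Substituting t = -2 into Delta(t) = t^2 - t + 1 - t^(-1) + t^(-2):
Term values: (4) + (2) + (1) + (0.5) + (0.25)
Sum = 7.75
Rounded to 6 significant figures: 7.75

7.75


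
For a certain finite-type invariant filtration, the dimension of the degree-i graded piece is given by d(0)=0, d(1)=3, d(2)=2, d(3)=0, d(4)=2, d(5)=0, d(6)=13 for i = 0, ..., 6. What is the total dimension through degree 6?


Total dimension = d(0) + d(1) + ... + d(6)
= 0 + 3 + 2 + 0 + 2 + 0 + 13
= 20

20


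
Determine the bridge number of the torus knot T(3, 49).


The bridge number of T(p,q) is min(p,q).
min(3, 49) = 3

3


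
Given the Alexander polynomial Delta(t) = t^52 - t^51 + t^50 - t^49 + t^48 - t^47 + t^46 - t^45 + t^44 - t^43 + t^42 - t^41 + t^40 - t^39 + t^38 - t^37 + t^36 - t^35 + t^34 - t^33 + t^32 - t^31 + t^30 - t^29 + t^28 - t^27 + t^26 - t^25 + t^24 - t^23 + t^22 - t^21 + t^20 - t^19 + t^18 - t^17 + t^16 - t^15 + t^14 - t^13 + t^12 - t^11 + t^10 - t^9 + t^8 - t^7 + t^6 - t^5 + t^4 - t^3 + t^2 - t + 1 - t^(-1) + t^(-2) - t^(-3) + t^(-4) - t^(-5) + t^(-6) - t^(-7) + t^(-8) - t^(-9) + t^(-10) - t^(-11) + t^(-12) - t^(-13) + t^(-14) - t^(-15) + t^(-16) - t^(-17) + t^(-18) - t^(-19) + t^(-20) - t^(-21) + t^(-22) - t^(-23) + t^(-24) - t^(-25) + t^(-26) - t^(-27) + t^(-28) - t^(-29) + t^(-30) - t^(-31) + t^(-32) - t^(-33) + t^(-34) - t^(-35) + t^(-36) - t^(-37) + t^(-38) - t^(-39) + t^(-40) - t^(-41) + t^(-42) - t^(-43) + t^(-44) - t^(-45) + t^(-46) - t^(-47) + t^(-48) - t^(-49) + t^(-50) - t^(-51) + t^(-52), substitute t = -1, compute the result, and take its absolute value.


Step 1: The polynomial has 105 terms with alternating signs, exponents from 52 down to -52.
Step 2: Substitute t = -1. The i-th term has coefficient (-1)^i and exponent (m-i),
  so its value is (-1)^i * (-1)^(m-i) = (-1)^m = 1 for every i.
Step 3: All 105 terms equal 1, so Delta(-1) = 105 * (1) = 105
Step 4: |Delta(-1)| = 105

105


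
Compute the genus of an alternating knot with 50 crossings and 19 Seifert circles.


For alternating knots, g = (c - s + 1)/2.
= (50 - 19 + 1)/2
= 32/2 = 16

16


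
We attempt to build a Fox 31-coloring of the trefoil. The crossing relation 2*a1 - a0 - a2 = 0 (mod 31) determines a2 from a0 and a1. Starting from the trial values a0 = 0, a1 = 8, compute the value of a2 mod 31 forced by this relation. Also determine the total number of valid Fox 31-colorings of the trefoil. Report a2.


Step 1: Apply the given crossing relation 2*a1 - a0 - a2 = 0 (mod 31).
  a2 = 2*a1 - a0 mod 31
  a2 = 2*8 - 0 mod 31
  a2 = 16 - 0 mod 31
  a2 = 16 mod 31 = 16
Step 2: The trefoil has determinant 3.
  Number of Fox p-colorings (p prime) is p^2 if p = 3, else p.
  Since 31 does not divide 3, only trivial (constant) colorings exist.
  (So the trial a0 = 0, a1 = 8 with a0 != a1 does NOT extend to a valid coloring of the whole trefoil: the other two crossing relations require 3*(a1 - a0) = 0 (mod 31), which fails.)
  Total colorings = 31
Step 3: a2 = 16, total Fox 31-colorings = 31

16


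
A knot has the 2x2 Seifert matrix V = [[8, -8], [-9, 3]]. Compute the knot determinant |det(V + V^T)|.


Step 1: Form V + V^T where V = [[8, -8], [-9, 3]]
  V^T = [[8, -9], [-8, 3]]
  V + V^T = [[16, -17], [-17, 6]]
Step 2: det(V + V^T) = 16*6 - (-17)*(-17)
  = 96 - 289 = -193
Step 3: Knot determinant = |det(V + V^T)| = |-193| = 193

193


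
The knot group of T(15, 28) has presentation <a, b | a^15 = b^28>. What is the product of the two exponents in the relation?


The relation is a^15 = b^28.
Product of exponents = 15 * 28
= 420

420


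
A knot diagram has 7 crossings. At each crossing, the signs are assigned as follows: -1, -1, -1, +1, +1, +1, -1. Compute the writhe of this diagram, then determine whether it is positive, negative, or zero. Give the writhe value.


Step 1: Count positive crossings (+1).
Positive crossings: 3
Step 2: Count negative crossings (-1).
Negative crossings: 4
Step 3: Writhe = (positive) - (negative)
w = 3 - 4 = -1
Step 4: |w| = 1, and w is negative

-1


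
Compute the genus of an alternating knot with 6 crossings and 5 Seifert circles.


For alternating knots, g = (c - s + 1)/2.
= (6 - 5 + 1)/2
= 2/2 = 1

1


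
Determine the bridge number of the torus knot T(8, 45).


The bridge number of T(p,q) is min(p,q).
min(8, 45) = 8

8


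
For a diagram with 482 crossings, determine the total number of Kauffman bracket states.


Each crossing contributes 2 choices (A-smoothing or B-smoothing).
Total states = 2^482 = 12486994201263968925526388919172665222994392570659884603436627838501486955279062480481224412253967884639307724485626491581791902717153141225160704

12486994201263968925526388919172665222994392570659884603436627838501486955279062480481224412253967884639307724485626491581791902717153141225160704


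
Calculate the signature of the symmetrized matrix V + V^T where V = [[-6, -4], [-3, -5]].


Step 1: V + V^T = [[-12, -7], [-7, -10]]
Step 2: trace = -22, det = 71
Step 3: Discriminant = (-22)^2 - 4*71 = 200
Step 4: Eigenvalues: -3.92893, -18.0711
Step 5: Signature = (# positive eigenvalues) - (# negative eigenvalues) = -2

-2


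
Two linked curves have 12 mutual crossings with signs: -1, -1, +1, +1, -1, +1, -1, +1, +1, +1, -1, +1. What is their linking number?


Step 1: Count positive crossings: 7
Step 2: Count negative crossings: 5
Step 3: Sum of signs = 7 - 5 = 2
Step 4: Linking number = sum/2 = 2/2 = 1

1


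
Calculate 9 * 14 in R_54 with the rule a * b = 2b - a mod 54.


9 * 14 = 2*14 - 9 mod 54
= 28 - 9 mod 54
= 19 mod 54 = 19

19


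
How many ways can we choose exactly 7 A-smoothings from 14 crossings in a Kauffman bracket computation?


We choose which 7 of 14 crossings get A-smoothings.
C(14, 7) = 14! / (7! * 7!)
= 3432

3432


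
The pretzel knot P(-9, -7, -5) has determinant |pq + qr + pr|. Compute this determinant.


Step 1: Compute pq + qr + pr.
pq = (-9)*(-7) = 63
qr = (-7)*(-5) = 35
pr = (-9)*(-5) = 45
pq + qr + pr = 63 + 35 + 45 = 143
Step 2: Take absolute value.
det(P(-9,-7,-5)) = |143| = 143

143


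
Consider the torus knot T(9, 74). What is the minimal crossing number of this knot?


For a torus knot T(p, q) with gcd(p,q)=1,
the crossing number is min(p*(q-1), q*(p-1)).
p*(q-1) = 9*73 = 657
q*(p-1) = 74*8 = 592
min(657, 592) = 592

592


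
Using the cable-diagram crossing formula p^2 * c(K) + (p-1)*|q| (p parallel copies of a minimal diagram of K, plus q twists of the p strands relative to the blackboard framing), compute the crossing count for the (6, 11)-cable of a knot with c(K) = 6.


Step 1: Each of the c(K) crossings of the companion diagram becomes p*p = p^2 crossings among the p parallel strands, and each of the |q| twists s_1 s_2 ... s_(p-1) adds (p-1) crossings.
  Crossings = p^2 * c(K) + (p-1)*|q|
Step 2: = 6^2 * 6 + (6-1)*11
Step 3: = 36*6 + 5*11
Step 4: = 216 + 55 = 271

271


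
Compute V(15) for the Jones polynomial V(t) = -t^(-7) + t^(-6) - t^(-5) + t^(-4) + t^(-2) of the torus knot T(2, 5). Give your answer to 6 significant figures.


Substituting t = 15 into V(t) = -t^(-7) + t^(-6) - t^(-5) + t^(-4) + t^(-2):
  (-)t^(-7) = -5.85277e-09
  (+)t^(-6) = 8.77915e-08
  (-)t^(-5) = -1.31687e-06
  (+)t^(-4) = 1.97531e-05
  (+)t^(-2) = 0.00444444
Sum = (-5.85277e-09) + (8.77915e-08) + (-1.31687e-06) + (1.97531e-05) + (0.00444444)
= 0.004462962597
Rounded to 6 significant figures: 0.00446296

0.00446296


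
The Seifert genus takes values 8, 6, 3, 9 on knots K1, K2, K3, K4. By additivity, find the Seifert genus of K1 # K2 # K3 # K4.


The Seifert genus is additive under connected sum.
Seifert genus(K1 # K2 # K3 # K4) = (8) + (6) + (3) + (9)
= 26

26


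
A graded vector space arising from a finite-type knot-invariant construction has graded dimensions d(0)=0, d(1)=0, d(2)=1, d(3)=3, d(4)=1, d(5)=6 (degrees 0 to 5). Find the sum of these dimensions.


Total dimension = d(0) + d(1) + ... + d(5)
= 0 + 0 + 1 + 3 + 1 + 6
= 11

11


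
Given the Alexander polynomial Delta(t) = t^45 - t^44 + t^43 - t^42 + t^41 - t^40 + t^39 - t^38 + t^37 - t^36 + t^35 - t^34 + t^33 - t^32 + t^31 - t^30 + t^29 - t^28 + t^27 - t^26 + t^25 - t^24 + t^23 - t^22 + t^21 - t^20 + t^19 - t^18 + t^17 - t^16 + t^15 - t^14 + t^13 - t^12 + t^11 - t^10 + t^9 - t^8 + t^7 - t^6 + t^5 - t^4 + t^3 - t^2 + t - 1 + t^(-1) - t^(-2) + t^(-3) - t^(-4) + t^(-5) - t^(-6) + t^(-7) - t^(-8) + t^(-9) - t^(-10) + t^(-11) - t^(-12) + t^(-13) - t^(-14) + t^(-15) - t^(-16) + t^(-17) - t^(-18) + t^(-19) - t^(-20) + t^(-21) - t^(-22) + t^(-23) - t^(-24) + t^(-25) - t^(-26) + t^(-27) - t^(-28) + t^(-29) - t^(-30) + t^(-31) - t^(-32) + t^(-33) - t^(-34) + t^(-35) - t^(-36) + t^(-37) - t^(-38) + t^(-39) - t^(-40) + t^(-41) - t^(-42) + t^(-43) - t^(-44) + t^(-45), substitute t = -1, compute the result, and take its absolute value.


Step 1: The polynomial has 91 terms with alternating signs, exponents from 45 down to -45.
Step 2: Substitute t = -1. The i-th term has coefficient (-1)^i and exponent (m-i),
  so its value is (-1)^i * (-1)^(m-i) = (-1)^m = -1 for every i.
Step 3: All 91 terms equal -1, so Delta(-1) = 91 * (-1) = -91
Step 4: |Delta(-1)| = 91

91


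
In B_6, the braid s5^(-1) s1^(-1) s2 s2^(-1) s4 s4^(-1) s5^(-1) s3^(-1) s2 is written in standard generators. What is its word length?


The word length counts the number of generators (including inverses).
Listing each generator: s5^(-1), s1^(-1), s2, s2^(-1), s4, s4^(-1), s5^(-1), s3^(-1), s2
There are 9 generators in this braid word.

9


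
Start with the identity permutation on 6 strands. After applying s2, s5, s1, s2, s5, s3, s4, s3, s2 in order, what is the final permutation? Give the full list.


Starting with identity [1, 2, 3, 4, 5, 6].
Apply generators in sequence:
  After s2: [1, 3, 2, 4, 5, 6]
  After s5: [1, 3, 2, 4, 6, 5]
  After s1: [3, 1, 2, 4, 6, 5]
  After s2: [3, 2, 1, 4, 6, 5]
  After s5: [3, 2, 1, 4, 5, 6]
  After s3: [3, 2, 4, 1, 5, 6]
  After s4: [3, 2, 4, 5, 1, 6]
  After s3: [3, 2, 5, 4, 1, 6]
  After s2: [3, 5, 2, 4, 1, 6]
Final permutation: [3, 5, 2, 4, 1, 6]

[3, 5, 2, 4, 1, 6]


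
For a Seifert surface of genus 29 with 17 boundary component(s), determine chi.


chi = 2 - 2g - b
= 2 - 2*29 - 17
= 2 - 58 - 17 = -73

-73


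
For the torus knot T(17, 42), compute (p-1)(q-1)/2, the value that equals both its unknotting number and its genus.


For a torus knot T(p,q), both the unknotting number and genus equal (p-1)(q-1)/2.
= (17-1)(42-1)/2
= 16*41/2
= 656/2 = 328

328


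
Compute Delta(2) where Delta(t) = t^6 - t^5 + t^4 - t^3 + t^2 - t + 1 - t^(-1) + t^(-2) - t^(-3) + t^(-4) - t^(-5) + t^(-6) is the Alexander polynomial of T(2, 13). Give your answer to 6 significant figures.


Substituting t = 2 into Delta(t) = t^6 - t^5 + t^4 - t^3 + t^2 - t + 1 - t^(-1) + t^(-2) - t^(-3) + t^(-4) - t^(-5) + t^(-6):
Term values: (64) + (-32) + (16) + (-8) + (4) + (-2) + (1) + (-0.5) + (0.25) + (-0.125) + (0.0625) + (-0.03125) + (0.015625)
Sum = 42.671875
Rounded to 6 significant figures: 42.6719

42.6719


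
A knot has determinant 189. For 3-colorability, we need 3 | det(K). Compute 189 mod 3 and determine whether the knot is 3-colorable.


Step 1: A knot is p-colorable if and only if p divides its determinant.
Step 2: Compute 189 mod 3.
189 = 63 * 3 + 0
Step 3: 189 mod 3 = 0
Step 4: The knot is 3-colorable: yes

0


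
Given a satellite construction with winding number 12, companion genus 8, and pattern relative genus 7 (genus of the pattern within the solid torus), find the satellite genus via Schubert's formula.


Schubert: g(satellite) = g_rel(pattern) + |winding| * g(companion),
where g_rel(pattern) is the genus of the pattern relative to the solid torus.
= 7 + 12 * 8
= 7 + 96 = 103

103


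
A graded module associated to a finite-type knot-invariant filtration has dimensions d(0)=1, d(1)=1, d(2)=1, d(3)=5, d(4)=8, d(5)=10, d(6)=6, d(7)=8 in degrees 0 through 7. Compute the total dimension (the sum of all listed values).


Total dimension = d(0) + d(1) + ... + d(7)
= 1 + 1 + 1 + 5 + 8 + 10 + 6 + 8
= 40

40


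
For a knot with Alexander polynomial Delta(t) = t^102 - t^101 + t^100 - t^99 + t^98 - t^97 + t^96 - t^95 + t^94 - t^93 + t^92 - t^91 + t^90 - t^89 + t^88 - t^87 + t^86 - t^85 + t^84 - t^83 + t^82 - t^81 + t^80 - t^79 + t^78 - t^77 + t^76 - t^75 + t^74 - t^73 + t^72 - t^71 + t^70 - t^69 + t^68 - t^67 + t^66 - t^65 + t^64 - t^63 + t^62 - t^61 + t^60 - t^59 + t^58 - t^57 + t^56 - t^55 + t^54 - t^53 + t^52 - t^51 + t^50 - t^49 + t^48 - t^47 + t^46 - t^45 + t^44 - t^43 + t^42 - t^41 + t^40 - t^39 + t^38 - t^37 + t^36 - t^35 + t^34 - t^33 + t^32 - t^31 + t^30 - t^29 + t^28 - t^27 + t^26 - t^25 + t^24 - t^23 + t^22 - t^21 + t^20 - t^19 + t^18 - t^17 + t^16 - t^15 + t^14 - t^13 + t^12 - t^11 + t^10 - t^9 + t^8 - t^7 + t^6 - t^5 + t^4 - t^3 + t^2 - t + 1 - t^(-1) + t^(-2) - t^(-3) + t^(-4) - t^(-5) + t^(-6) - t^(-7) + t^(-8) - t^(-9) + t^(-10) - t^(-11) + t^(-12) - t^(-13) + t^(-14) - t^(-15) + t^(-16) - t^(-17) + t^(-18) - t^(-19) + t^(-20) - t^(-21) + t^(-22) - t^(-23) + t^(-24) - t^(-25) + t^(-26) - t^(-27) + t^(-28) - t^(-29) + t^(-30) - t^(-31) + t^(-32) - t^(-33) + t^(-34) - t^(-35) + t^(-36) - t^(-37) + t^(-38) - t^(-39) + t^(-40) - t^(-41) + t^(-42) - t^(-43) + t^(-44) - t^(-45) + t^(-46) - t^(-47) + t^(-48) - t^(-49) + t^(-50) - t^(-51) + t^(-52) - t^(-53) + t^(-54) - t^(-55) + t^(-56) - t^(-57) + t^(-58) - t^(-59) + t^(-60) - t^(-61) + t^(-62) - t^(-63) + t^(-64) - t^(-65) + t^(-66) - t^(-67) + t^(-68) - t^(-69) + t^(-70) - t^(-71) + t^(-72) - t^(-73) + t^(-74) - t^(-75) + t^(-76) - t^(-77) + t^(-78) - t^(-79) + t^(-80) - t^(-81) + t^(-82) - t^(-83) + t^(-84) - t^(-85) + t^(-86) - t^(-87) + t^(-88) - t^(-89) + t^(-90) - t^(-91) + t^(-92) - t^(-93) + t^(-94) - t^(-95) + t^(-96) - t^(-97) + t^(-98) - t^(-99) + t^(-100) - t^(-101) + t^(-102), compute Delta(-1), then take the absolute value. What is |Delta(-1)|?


Step 1: The polynomial has 205 terms with alternating signs, exponents from 102 down to -102.
Step 2: Substitute t = -1. The i-th term has coefficient (-1)^i and exponent (m-i),
  so its value is (-1)^i * (-1)^(m-i) = (-1)^m = 1 for every i.
Step 3: All 205 terms equal 1, so Delta(-1) = 205 * (1) = 205
Step 4: |Delta(-1)| = 205

205


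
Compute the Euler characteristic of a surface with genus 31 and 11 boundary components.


chi = 2 - 2g - b
= 2 - 2*31 - 11
= 2 - 62 - 11 = -71

-71


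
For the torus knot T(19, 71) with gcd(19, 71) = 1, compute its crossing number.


For a torus knot T(p, q) with gcd(p,q)=1,
the crossing number is min(p*(q-1), q*(p-1)).
p*(q-1) = 19*70 = 1330
q*(p-1) = 71*18 = 1278
min(1330, 1278) = 1278

1278


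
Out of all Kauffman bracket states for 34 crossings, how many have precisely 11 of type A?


We choose which 11 of 34 crossings get A-smoothings.
C(34, 11) = 34! / (11! * 23!)
= 286097760

286097760


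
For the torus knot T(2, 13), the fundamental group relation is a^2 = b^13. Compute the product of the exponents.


The relation is a^2 = b^13.
Product of exponents = 2 * 13
= 26

26


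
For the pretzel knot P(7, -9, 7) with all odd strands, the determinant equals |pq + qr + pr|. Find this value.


Step 1: Compute pq + qr + pr.
pq = 7*(-9) = -63
qr = (-9)*7 = -63
pr = 7*7 = 49
pq + qr + pr = -63 + (-63) + 49 = -77
Step 2: Take absolute value.
det(P(7,-9,7)) = |-77| = 77

77


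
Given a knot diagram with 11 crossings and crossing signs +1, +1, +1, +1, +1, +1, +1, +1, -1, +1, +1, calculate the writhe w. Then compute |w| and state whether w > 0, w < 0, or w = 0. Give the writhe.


Step 1: Count positive crossings (+1).
Positive crossings: 10
Step 2: Count negative crossings (-1).
Negative crossings: 1
Step 3: Writhe = (positive) - (negative)
w = 10 - 1 = 9
Step 4: |w| = 9, and w is positive

9


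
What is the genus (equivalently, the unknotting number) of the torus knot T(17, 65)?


For a torus knot T(p,q), both the unknotting number and genus equal (p-1)(q-1)/2.
= (17-1)(65-1)/2
= 16*64/2
= 1024/2 = 512

512


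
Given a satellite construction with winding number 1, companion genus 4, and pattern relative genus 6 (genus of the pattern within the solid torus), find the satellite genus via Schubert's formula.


Schubert: g(satellite) = g_rel(pattern) + |winding| * g(companion),
where g_rel(pattern) is the genus of the pattern relative to the solid torus.
= 6 + 1 * 4
= 6 + 4 = 10

10


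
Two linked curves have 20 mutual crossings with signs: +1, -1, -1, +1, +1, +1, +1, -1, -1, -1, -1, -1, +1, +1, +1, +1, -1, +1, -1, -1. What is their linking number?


Step 1: Count positive crossings: 10
Step 2: Count negative crossings: 10
Step 3: Sum of signs = 10 - 10 = 0
Step 4: Linking number = sum/2 = 0/2 = 0

0


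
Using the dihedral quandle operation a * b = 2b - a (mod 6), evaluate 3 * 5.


3 * 5 = 2*5 - 3 mod 6
= 10 - 3 mod 6
= 7 mod 6 = 1

1


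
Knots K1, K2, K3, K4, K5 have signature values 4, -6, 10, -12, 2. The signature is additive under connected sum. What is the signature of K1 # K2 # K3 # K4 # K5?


The signature is additive under connected sum.
signature(K1 # K2 # K3 # K4 # K5) = (4) + (-6) + (10) + (-12) + (2)
= -2

-2


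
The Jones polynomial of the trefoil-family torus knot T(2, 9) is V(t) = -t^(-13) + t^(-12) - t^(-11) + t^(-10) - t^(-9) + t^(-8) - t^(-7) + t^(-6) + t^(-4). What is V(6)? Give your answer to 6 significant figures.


Substituting t = 6 into V(t) = -t^(-13) + t^(-12) - t^(-11) + t^(-10) - t^(-9) + t^(-8) - t^(-7) + t^(-6) + t^(-4):
  (-)t^(-13) = -7.65656e-11
  (+)t^(-12) = 4.59394e-10
  (-)t^(-11) = -2.75636e-09
  (+)t^(-10) = 1.65382e-08
  (-)t^(-9) = -9.9229e-08
  (+)t^(-8) = 5.95374e-07
  (-)t^(-7) = -3.57225e-06
  (+)t^(-6) = 2.14335e-05
  (+)t^(-4) = 0.000771605
Sum = (-7.65656e-11) + (4.59394e-10) + (-2.75636e-09) + (1.65382e-08) + (-9.9229e-08) + (5.95374e-07) + (-3.57225e-06) + (2.14335e-05) + (0.000771605)
= 0.0007899764735
Rounded to 6 significant figures: 0.000789976

0.000789976


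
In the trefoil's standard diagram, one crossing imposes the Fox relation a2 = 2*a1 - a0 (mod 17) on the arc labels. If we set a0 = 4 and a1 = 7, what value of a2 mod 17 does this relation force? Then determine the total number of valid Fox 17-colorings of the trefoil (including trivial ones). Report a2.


Step 1: Apply the given crossing relation 2*a1 - a0 - a2 = 0 (mod 17).
  a2 = 2*a1 - a0 mod 17
  a2 = 2*7 - 4 mod 17
  a2 = 14 - 4 mod 17
  a2 = 10 mod 17 = 10
Step 2: The trefoil has determinant 3.
  Number of Fox p-colorings (p prime) is p^2 if p = 3, else p.
  Since 17 does not divide 3, only trivial (constant) colorings exist.
  (So the trial a0 = 4, a1 = 7 with a0 != a1 does NOT extend to a valid coloring of the whole trefoil: the other two crossing relations require 3*(a1 - a0) = 0 (mod 17), which fails.)
  Total colorings = 17
Step 3: a2 = 10, total Fox 17-colorings = 17

10


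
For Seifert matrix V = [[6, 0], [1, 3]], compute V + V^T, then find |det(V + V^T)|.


Step 1: Form V + V^T where V = [[6, 0], [1, 3]]
  V^T = [[6, 1], [0, 3]]
  V + V^T = [[12, 1], [1, 6]]
Step 2: det(V + V^T) = 12*6 - 1*1
  = 72 - 1 = 71
Step 3: Knot determinant = |det(V + V^T)| = |71| = 71

71


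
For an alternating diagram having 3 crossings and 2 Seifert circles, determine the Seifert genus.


For alternating knots, g = (c - s + 1)/2.
= (3 - 2 + 1)/2
= 2/2 = 1

1


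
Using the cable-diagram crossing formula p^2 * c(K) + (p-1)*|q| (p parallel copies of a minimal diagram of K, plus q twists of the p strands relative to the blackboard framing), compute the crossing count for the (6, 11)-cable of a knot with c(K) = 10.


Step 1: Each of the c(K) crossings of the companion diagram becomes p*p = p^2 crossings among the p parallel strands, and each of the |q| twists s_1 s_2 ... s_(p-1) adds (p-1) crossings.
  Crossings = p^2 * c(K) + (p-1)*|q|
Step 2: = 6^2 * 10 + (6-1)*11
Step 3: = 36*10 + 5*11
Step 4: = 360 + 55 = 415

415


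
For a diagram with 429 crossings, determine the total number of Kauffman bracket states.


Each crossing contributes 2 choices (A-smoothing or B-smoothing).
Total states = 2^429 = 1386334847060407429789207092071541851718218537687908287585239790307310653902812811519987203052069789048695605480701785914487078912

1386334847060407429789207092071541851718218537687908287585239790307310653902812811519987203052069789048695605480701785914487078912


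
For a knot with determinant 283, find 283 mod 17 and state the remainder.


Step 1: A knot is p-colorable if and only if p divides its determinant.
Step 2: Compute 283 mod 17.
283 = 16 * 17 + 11
Step 3: 283 mod 17 = 11
Step 4: The knot is 17-colorable: no

11


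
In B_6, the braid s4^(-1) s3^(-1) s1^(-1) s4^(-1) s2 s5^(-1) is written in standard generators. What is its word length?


The word length counts the number of generators (including inverses).
Listing each generator: s4^(-1), s3^(-1), s1^(-1), s4^(-1), s2, s5^(-1)
There are 6 generators in this braid word.

6


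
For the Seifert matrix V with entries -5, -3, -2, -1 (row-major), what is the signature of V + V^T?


Step 1: V + V^T = [[-10, -5], [-5, -2]]
Step 2: trace = -12, det = -5
Step 3: Discriminant = (-12)^2 - 4*(-5) = 164
Step 4: Eigenvalues: 0.403124, -12.4031
Step 5: Signature = (# positive eigenvalues) - (# negative eigenvalues) = 0

0


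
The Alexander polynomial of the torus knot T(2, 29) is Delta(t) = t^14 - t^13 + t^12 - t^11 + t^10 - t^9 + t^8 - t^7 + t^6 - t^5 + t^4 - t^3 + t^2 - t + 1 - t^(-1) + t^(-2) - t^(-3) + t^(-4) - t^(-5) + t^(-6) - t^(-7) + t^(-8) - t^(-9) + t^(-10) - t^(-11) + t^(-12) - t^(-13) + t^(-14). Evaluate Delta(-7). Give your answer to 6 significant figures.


Substituting t = -7 into Delta(t) = t^14 - t^13 + t^12 - t^11 + t^10 - t^9 + t^8 - t^7 + t^6 - t^5 + t^4 - t^3 + t^2 - t + 1 - t^(-1) + t^(-2) - t^(-3) + t^(-4) - t^(-5) + t^(-6) - t^(-7) + t^(-8) - t^(-9) + t^(-10) - t^(-11) + t^(-12) - t^(-13) + t^(-14):
Term values: (678223072849) + (96889010407) + (13841287201) + (1977326743) + (282475249) + (40353607) + (5764801) + (823543) + (117649) + (16807) + (2401) + (343) + (49) + (7) + (1) + (0.142857) + (0.0204082) + (0.00291545) + (0.000416493) + (5.9499e-05) + (8.49986e-06) + (1.21427e-06) + (1.73467e-07) + (2.47809e-08) + (3.54013e-09) + (5.05733e-10) + (7.22476e-11) + (1.03211e-11) + (1.47444e-12)
Sum = 7.912602517e+11
Rounded to 6 significant figures: 7.9126e+11

7.9126e+11


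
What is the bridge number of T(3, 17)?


The bridge number of T(p,q) is min(p,q).
min(3, 17) = 3

3


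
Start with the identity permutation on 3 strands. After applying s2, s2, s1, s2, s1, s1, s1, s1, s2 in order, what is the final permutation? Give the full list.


Starting with identity [1, 2, 3].
Apply generators in sequence:
  After s2: [1, 3, 2]
  After s2: [1, 2, 3]
  After s1: [2, 1, 3]
  After s2: [2, 3, 1]
  After s1: [3, 2, 1]
  After s1: [2, 3, 1]
  After s1: [3, 2, 1]
  After s1: [2, 3, 1]
  After s2: [2, 1, 3]
Final permutation: [2, 1, 3]

[2, 1, 3]


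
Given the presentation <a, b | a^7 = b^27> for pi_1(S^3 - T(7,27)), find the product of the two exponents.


The relation is a^7 = b^27.
Product of exponents = 7 * 27
= 189

189


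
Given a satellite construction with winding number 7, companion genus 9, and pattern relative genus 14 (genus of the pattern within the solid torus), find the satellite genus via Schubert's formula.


Schubert: g(satellite) = g_rel(pattern) + |winding| * g(companion),
where g_rel(pattern) is the genus of the pattern relative to the solid torus.
= 14 + 7 * 9
= 14 + 63 = 77

77


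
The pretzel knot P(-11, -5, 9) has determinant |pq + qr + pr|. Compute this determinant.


Step 1: Compute pq + qr + pr.
pq = (-11)*(-5) = 55
qr = (-5)*9 = -45
pr = (-11)*9 = -99
pq + qr + pr = 55 + (-45) + (-99) = -89
Step 2: Take absolute value.
det(P(-11,-5,9)) = |-89| = 89

89


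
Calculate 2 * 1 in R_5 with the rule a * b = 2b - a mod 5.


2 * 1 = 2*1 - 2 mod 5
= 2 - 2 mod 5
= 0 mod 5 = 0

0


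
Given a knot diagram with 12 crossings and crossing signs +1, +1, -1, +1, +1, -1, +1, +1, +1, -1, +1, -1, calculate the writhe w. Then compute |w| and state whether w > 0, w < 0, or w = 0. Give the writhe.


Step 1: Count positive crossings (+1).
Positive crossings: 8
Step 2: Count negative crossings (-1).
Negative crossings: 4
Step 3: Writhe = (positive) - (negative)
w = 8 - 4 = 4
Step 4: |w| = 4, and w is positive

4


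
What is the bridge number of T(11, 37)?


The bridge number of T(p,q) is min(p,q).
min(11, 37) = 11

11


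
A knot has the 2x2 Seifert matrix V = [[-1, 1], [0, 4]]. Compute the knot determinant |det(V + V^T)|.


Step 1: Form V + V^T where V = [[-1, 1], [0, 4]]
  V^T = [[-1, 0], [1, 4]]
  V + V^T = [[-2, 1], [1, 8]]
Step 2: det(V + V^T) = (-2)*8 - 1*1
  = -16 - 1 = -17
Step 3: Knot determinant = |det(V + V^T)| = |-17| = 17

17


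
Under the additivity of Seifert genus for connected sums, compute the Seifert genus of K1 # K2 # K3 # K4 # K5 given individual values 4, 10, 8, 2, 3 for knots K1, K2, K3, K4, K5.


The Seifert genus is additive under connected sum.
Seifert genus(K1 # K2 # K3 # K4 # K5) = (4) + (10) + (8) + (2) + (3)
= 27

27


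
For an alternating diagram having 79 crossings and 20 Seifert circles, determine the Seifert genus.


For alternating knots, g = (c - s + 1)/2.
= (79 - 20 + 1)/2
= 60/2 = 30

30


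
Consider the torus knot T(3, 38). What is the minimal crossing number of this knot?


For a torus knot T(p, q) with gcd(p,q)=1,
the crossing number is min(p*(q-1), q*(p-1)).
p*(q-1) = 3*37 = 111
q*(p-1) = 38*2 = 76
min(111, 76) = 76

76


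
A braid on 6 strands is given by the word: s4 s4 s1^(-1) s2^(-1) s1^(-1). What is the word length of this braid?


The word length counts the number of generators (including inverses).
Listing each generator: s4, s4, s1^(-1), s2^(-1), s1^(-1)
There are 5 generators in this braid word.

5


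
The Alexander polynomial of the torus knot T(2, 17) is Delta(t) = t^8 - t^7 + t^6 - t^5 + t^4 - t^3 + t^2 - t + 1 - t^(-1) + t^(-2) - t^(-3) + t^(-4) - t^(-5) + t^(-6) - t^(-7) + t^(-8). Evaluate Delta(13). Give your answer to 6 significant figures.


Substituting t = 13 into Delta(t) = t^8 - t^7 + t^6 - t^5 + t^4 - t^3 + t^2 - t + 1 - t^(-1) + t^(-2) - t^(-3) + t^(-4) - t^(-5) + t^(-6) - t^(-7) + t^(-8):
Term values: (815730721) + (-62748517) + (4826809) + (-371293) + (28561) + (-2197) + (169) + (-13) + (1) + (-0.0769231) + (0.00591716) + (-0.000455166) + (3.50128e-05) + (-2.69329e-06) + (2.07176e-07) + (-1.59366e-08) + (1.22589e-09)
Sum = 757464240.9
Rounded to 6 significant figures: 7.57464e+08

7.57464e+08


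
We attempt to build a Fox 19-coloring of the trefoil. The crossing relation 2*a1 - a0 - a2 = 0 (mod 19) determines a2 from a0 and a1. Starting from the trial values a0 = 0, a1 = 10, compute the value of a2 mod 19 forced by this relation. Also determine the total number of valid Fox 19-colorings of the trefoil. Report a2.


Step 1: Apply the given crossing relation 2*a1 - a0 - a2 = 0 (mod 19).
  a2 = 2*a1 - a0 mod 19
  a2 = 2*10 - 0 mod 19
  a2 = 20 - 0 mod 19
  a2 = 20 mod 19 = 1
Step 2: The trefoil has determinant 3.
  Number of Fox p-colorings (p prime) is p^2 if p = 3, else p.
  Since 19 does not divide 3, only trivial (constant) colorings exist.
  (So the trial a0 = 0, a1 = 10 with a0 != a1 does NOT extend to a valid coloring of the whole trefoil: the other two crossing relations require 3*(a1 - a0) = 0 (mod 19), which fails.)
  Total colorings = 19
Step 3: a2 = 1, total Fox 19-colorings = 19

1


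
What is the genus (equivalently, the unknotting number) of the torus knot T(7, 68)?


For a torus knot T(p,q), both the unknotting number and genus equal (p-1)(q-1)/2.
= (7-1)(68-1)/2
= 6*67/2
= 402/2 = 201

201


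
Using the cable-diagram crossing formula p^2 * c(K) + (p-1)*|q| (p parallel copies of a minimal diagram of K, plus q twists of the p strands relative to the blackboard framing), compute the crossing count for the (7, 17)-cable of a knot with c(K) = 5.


Step 1: Each of the c(K) crossings of the companion diagram becomes p*p = p^2 crossings among the p parallel strands, and each of the |q| twists s_1 s_2 ... s_(p-1) adds (p-1) crossings.
  Crossings = p^2 * c(K) + (p-1)*|q|
Step 2: = 7^2 * 5 + (7-1)*17
Step 3: = 49*5 + 6*17
Step 4: = 245 + 102 = 347

347


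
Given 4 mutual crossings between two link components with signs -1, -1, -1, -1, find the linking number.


Step 1: Count positive crossings: 0
Step 2: Count negative crossings: 4
Step 3: Sum of signs = 0 - 4 = -4
Step 4: Linking number = sum/2 = -4/2 = -2

-2


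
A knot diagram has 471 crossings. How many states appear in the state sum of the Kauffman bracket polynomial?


Each crossing contributes 2 choices (A-smoothing or B-smoothing).
Total states = 2^471 = 6097165137335922326917182089439777940915230747392521779021790936768304177382354726797472857545882756171536974846497310342671827498609932238848

6097165137335922326917182089439777940915230747392521779021790936768304177382354726797472857545882756171536974846497310342671827498609932238848


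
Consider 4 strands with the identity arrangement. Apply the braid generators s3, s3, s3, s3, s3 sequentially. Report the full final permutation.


Starting with identity [1, 2, 3, 4].
Apply generators in sequence:
  After s3: [1, 2, 4, 3]
  After s3: [1, 2, 3, 4]
  After s3: [1, 2, 4, 3]
  After s3: [1, 2, 3, 4]
  After s3: [1, 2, 4, 3]
Final permutation: [1, 2, 4, 3]

[1, 2, 4, 3]


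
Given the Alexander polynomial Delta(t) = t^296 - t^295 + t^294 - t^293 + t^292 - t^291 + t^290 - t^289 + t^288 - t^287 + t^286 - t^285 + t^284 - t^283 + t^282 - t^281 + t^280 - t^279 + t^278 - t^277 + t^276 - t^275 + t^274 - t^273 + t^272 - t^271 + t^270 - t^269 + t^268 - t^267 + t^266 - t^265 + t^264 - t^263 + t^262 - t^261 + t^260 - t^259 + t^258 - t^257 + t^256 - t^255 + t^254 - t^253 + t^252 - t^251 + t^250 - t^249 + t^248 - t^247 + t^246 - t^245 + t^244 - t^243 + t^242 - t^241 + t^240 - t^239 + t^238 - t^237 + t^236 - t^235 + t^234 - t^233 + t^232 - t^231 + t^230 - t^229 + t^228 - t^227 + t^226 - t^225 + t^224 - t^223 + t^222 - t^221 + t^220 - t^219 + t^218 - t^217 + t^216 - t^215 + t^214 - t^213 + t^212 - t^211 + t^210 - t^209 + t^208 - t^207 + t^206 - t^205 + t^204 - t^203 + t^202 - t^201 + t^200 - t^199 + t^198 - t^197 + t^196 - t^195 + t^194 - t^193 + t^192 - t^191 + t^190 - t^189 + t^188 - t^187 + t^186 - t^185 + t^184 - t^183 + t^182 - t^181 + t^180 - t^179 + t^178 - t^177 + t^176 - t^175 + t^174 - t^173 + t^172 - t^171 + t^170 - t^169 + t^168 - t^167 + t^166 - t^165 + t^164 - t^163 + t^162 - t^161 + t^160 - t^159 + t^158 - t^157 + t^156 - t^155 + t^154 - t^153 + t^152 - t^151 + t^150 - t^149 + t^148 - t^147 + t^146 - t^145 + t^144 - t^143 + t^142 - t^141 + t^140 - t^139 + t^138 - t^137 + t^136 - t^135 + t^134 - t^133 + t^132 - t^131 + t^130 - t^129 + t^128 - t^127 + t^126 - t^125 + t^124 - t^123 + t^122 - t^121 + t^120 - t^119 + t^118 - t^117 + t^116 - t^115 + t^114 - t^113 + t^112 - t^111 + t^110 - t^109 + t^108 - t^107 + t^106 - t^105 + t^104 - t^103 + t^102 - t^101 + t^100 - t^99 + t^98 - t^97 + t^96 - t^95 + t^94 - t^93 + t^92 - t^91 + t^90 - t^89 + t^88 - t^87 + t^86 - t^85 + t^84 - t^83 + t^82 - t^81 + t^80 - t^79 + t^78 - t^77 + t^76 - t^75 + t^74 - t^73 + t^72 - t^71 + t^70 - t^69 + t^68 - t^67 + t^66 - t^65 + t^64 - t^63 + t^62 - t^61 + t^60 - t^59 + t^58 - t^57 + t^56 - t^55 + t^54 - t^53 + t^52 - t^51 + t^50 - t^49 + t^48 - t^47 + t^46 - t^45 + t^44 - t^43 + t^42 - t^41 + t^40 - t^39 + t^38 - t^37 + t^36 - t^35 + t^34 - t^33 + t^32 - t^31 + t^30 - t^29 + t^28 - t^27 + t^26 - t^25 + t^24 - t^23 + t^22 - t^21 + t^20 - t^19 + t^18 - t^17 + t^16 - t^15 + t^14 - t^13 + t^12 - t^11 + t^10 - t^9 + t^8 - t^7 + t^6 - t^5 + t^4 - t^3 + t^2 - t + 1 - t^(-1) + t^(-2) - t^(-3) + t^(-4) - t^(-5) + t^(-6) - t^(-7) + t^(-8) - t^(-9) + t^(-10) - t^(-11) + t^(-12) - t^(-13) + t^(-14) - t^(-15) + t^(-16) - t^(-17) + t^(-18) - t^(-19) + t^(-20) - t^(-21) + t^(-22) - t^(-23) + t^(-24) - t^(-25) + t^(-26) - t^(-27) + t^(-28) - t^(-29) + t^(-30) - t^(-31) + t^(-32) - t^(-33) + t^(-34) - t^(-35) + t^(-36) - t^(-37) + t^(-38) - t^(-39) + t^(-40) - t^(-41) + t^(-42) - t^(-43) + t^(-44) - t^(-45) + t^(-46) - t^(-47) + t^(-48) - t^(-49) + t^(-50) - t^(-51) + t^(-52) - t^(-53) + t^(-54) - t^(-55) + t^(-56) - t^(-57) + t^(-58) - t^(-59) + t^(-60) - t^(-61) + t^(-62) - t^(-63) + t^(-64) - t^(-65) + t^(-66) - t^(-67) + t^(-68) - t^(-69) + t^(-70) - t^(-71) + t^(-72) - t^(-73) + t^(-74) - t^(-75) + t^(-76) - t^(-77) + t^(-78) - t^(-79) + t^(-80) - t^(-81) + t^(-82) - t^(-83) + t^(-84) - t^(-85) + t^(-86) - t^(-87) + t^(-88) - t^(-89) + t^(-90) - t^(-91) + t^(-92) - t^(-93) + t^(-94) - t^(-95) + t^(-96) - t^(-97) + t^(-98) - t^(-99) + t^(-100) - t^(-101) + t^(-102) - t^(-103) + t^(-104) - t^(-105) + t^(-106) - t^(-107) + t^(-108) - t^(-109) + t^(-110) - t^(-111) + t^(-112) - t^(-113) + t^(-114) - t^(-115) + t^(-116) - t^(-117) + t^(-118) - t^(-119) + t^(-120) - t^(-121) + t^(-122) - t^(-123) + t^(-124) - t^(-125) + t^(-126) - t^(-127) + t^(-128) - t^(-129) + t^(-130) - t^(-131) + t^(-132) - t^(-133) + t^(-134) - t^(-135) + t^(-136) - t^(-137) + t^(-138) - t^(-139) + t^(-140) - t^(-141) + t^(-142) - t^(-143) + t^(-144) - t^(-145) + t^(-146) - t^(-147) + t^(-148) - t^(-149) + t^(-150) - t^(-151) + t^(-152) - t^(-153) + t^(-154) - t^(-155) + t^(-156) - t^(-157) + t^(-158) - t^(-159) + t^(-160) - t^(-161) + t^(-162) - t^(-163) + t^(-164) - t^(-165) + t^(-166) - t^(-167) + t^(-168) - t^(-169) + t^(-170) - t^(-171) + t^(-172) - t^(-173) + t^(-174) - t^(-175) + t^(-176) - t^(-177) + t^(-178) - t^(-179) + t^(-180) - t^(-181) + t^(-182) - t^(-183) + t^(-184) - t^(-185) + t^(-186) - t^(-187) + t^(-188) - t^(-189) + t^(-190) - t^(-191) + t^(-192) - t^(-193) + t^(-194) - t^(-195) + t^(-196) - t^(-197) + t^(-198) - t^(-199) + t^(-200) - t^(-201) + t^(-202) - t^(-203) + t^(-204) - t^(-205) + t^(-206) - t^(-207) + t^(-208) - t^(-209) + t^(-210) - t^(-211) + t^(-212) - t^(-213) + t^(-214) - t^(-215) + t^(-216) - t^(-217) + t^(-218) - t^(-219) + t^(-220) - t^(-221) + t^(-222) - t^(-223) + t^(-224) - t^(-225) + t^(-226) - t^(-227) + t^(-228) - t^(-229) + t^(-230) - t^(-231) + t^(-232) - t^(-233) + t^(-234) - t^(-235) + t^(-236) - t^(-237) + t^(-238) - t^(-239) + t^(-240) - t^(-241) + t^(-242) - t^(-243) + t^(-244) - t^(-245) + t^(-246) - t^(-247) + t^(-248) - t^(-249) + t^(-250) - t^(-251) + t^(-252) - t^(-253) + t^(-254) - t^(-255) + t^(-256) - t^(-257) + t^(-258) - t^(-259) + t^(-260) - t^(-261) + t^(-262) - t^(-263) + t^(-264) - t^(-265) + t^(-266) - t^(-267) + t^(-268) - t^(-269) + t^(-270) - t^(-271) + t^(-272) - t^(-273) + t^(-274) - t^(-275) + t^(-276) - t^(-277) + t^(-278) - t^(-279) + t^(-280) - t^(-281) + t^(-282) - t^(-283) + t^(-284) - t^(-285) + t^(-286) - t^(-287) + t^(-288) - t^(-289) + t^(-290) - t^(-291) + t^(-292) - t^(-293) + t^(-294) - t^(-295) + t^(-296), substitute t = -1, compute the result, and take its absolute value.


Step 1: The polynomial has 593 terms with alternating signs, exponents from 296 down to -296.
Step 2: Substitute t = -1. The i-th term has coefficient (-1)^i and exponent (m-i),
  so its value is (-1)^i * (-1)^(m-i) = (-1)^m = 1 for every i.
Step 3: All 593 terms equal 1, so Delta(-1) = 593 * (1) = 593
Step 4: |Delta(-1)| = 593

593
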